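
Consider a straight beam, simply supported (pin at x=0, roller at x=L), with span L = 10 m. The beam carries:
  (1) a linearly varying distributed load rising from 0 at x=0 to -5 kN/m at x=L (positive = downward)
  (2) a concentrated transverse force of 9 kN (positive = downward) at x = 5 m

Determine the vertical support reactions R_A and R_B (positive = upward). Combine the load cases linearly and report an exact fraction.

Load 1 — triangular load w₀=-5 kN/m (0→w₀ over full span):
  R_A = w₀L/6 = (-5)·10/6 = -25/3 kN
  R_B = w₀L/3 = (-5)·10/3 = -50/3 kN
Load 2 — point force P=9 kN at a=5 m (b=L-a=5):
  R_A = Pb/L = 9·5/10 = 9/2 kN
  R_B = Pa/L = 9·5/10 = 9/2 kN
Superposition: R_A = -23/6 kN, R_B = -73/6 kN

R_A = -23/6 kN, R_B = -73/6 kN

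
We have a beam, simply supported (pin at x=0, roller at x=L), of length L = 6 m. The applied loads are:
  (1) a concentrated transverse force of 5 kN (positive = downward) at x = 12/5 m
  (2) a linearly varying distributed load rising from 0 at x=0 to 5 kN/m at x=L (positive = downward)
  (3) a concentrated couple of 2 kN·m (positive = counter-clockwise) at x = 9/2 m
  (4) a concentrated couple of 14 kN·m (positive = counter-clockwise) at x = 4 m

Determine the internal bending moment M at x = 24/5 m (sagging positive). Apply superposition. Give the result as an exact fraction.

Load 1 — point force P=5 kN at a=12/5 m (b=L-a=18/5):
  M_1 = Pa(L-x)/L  [x>a] = 5·(12/5)·(6-(24/5))/6 = 12/5 kN·m
Load 2 — triangular load w₀=5 kN/m (0→w₀ over full span):
  M_2 = w₀Lx/6 - w₀x³/(6L) = 5·6·(24/5)/6 - 5·(24/5)³/(6·6) = 216/25 kN·m
Load 3 — applied couple M₀=2 kN·m at a=9/2 m (b=L-a=3/2):
  M_3 = M₀x/L - M₀  [x>a] = 2·(24/5)/6 - 2 = -2/5 kN·m
Load 4 — applied couple M₀=14 kN·m at a=4 m (b=L-a=2):
  M_4 = M₀x/L - M₀  [x>a] = 14·(24/5)/6 - 14 = -14/5 kN·m
Superposition: M = Σ M_i = 196/25 kN·m ≈ 7.840000 kN·m

M(24/5) = 196/25 kN·m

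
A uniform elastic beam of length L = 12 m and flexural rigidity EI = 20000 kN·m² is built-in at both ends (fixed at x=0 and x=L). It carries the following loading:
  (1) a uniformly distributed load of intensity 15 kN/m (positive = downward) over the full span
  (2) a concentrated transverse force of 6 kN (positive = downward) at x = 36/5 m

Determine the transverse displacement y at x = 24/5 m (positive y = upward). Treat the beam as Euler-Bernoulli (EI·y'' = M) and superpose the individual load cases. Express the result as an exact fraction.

y(24/5) = -384372/9765625 m

Load 1 — uniform load w=15 kN/m over full span:
  y_1 = -wx²(L-x)²/(24EI) = -15·(24/5)²·(12-(24/5))²/(24·20000) = -2916/78125 m
Load 2 — point force P=6 kN at a=36/5 m (b=L-a=24/5):
  y_2 = -Pb²x²(3aL-(3a+b)x)/(6L³EI)  [x≤a] = -6·(24/5)²·(24/5)²·(3·(36/5)·12-(3·(36/5)+(24/5))·(24/5))/(6·12³·20000) = -19872/9765625 m
Superposition: y = Σ y_i = -384372/9765625 m ≈ -0.039360 m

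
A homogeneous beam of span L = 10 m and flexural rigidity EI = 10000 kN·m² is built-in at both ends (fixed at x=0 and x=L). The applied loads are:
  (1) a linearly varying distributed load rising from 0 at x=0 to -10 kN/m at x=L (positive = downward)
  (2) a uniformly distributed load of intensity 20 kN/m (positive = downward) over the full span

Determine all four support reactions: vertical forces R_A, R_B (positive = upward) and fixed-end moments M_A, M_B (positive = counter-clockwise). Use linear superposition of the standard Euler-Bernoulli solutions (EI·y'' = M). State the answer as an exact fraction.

R_A = 85 kN, M_A = 400/3 kN·m, R_B = 65 kN, M_B = -350/3 kN·m

Load 1 — triangular load w₀=-10 kN/m (0→w₀ over full span):
  R_A = 3w₀L/20 = 3·(-10)·10/20 = -15 kN
  M_A = w₀L²/30 = (-10)·10²/30 = -100/3 kN·m
  R_B = 7w₀L/20 = 7·(-10)·10/20 = -35 kN
  M_B = -w₀L²/20 = -(-10)·10²/20 = 50 kN·m
Load 2 — uniform load w=20 kN/m over full span:
  R_A = wL/2 = 20·10/2 = 100 kN
  M_A = wL²/12 = 20·10²/12 = 500/3 kN·m
  R_B = wL/2 = 20·10/2 = 100 kN
  M_B = -wL²/12 = -20·10²/12 = -500/3 kN·m
Superposition: R_A = 85 kN, M_A = 400/3 kN·m, R_B = 65 kN, M_B = -350/3 kN·m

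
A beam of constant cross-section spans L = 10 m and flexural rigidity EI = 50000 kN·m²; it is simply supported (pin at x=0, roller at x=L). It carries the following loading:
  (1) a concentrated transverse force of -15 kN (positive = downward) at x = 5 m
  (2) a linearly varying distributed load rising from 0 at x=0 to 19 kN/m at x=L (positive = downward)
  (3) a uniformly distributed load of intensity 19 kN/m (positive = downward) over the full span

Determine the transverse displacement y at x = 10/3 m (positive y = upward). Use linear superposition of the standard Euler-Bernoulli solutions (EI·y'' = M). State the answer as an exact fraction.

y(10/3) = -6827/116640 m

Load 1 — point force P=-15 kN at a=5 m (b=L-a=5):
  y_1 = -Pbx(L²-b²-x²)/(6LEI)  [x≤a] = -(-15)·5·(10/3)·(10²-5²-(10/3)²)/(6·10·50000) = 23/4320 m
Load 2 — triangular load w₀=19 kN/m (0→w₀ over full span):
  y_2 = -w₀x(7L⁴-10L²x²+3x⁴)/(360LEI) = -19·(10/3)·(7·10⁴-10·10²·(10/3)²+3·(10/3)⁴)/(360·10·50000) = -76/3645 m
Load 3 — uniform load w=19 kN/m over full span:
  y_3 = -wx(L³-2Lx²+x³)/(24EI) = -19·(10/3)·(10³-2·10·(10/3)²+(10/3)³)/(24·50000) = -209/4860 m
Superposition: y = Σ y_i = -6827/116640 m ≈ -0.058531 m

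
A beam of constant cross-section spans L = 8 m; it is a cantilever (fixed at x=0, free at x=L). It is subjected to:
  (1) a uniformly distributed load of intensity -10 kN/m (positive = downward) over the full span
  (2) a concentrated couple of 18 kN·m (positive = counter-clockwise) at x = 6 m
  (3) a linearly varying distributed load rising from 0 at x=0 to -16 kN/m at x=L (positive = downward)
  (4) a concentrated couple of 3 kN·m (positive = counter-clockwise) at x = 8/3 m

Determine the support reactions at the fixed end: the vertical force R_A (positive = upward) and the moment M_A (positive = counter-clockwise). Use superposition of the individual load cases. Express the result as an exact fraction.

R_A = -144 kN, M_A = -2047/3 kN·m

Load 1 — uniform load w=-10 kN/m over full span:
  R_A = wL = (-10)·8 = -80 kN
  M_A = wL²/2 = (-10)·8²/2 = -320 kN·m
Load 2 — applied couple M₀=18 kN·m at a=6 m (b=L-a=2):
  R_A = 0 kN
  M_A = -M₀ = -18 kN·m
Load 3 — triangular load w₀=-16 kN/m (0→w₀ over full span):
  R_A = w₀L/2 = (-16)·8/2 = -64 kN
  M_A = w₀L²/3 = (-16)·8²/3 = -1024/3 kN·m
Load 4 — applied couple M₀=3 kN·m at a=8/3 m (b=L-a=16/3):
  R_A = 0 kN
  M_A = -M₀ = -3 kN·m
Superposition: R_A = -144 kN, M_A = -2047/3 kN·m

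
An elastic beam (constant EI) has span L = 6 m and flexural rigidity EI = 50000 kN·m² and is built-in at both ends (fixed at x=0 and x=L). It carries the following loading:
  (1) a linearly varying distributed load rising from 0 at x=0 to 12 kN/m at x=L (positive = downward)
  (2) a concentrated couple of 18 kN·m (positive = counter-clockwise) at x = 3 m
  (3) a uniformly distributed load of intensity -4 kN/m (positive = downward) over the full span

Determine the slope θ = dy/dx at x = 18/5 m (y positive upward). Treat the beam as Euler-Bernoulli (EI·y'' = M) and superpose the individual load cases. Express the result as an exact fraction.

Load 1 — triangular load w₀=12 kN/m (0→w₀ over full span):
  θ_1 = -w₀(2x(L-x)(L-2x)(x+2L)+x²(L-x)²)/(120LEI) = -12·(2·(18/5)·(6-(18/5))·(6-2·(18/5))·((18/5)+2·6)+(18/5)²·(6-(18/5))²)/(120·6·50000) = 162/1953125 rad
Load 2 — applied couple M₀=18 kN·m at a=3 m (b=L-a=3):
  θ_2 = (R_Ax²/2 - M_Ax - M₀(x-a))/EI  [x>a] with R_A=9/2, M_A=9/2 = ((9/2)·(18/5)²/2 - (9/2)·(18/5) - 18·((18/5)-3))/50000 = 27/625000 rad
Load 3 — uniform load w=-4 kN/m over full span:
  θ_3 = -wx(L-x)(L-2x)/(12EI) = -(-4)·(18/5)·(6-(18/5))·(6-2·(18/5))/(12·50000) = -27/390625 rad
Superposition: θ = Σ θ_i = 891/15625000 rad ≈ 0.000057 rad

θ(18/5) = 891/15625000 rad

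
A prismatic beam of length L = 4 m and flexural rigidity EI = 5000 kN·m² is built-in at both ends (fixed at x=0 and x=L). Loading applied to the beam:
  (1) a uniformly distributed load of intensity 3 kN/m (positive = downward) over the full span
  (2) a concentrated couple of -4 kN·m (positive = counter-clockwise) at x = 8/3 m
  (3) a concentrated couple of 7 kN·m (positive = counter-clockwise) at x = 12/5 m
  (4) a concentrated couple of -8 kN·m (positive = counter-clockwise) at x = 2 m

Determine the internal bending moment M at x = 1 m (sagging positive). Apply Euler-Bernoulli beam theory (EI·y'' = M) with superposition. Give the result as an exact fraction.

Load 1 — uniform load w=3 kN/m over full span:
  M_1 = wLx/2 - wL²/12 - wx²/2 = 3·4·1/2 - 3·4²/12 - 3·1²/2 = 1/2 kN·m
Load 2 — applied couple M₀=-4 kN·m at a=8/3 m (b=L-a=4/3):
  M_2 = R_Ax - M_A  [x≤a] with R_A=-4/3, M_A=-4/3 = (-4/3)·1 - (-4/3) = 0 kN·m
Load 3 — applied couple M₀=7 kN·m at a=12/5 m (b=L-a=8/5):
  M_3 = R_Ax - M_A  [x≤a] with R_A=63/25, M_A=56/25 = (63/25)·1 - (56/25) = 7/25 kN·m
Load 4 — applied couple M₀=-8 kN·m at a=2 m (b=L-a=2):
  M_4 = R_Ax - M_A  [x≤a] with R_A=-3, M_A=-2 = (-3)·1 - (-2) = -1 kN·m
Superposition: M = Σ M_i = -11/50 kN·m ≈ -0.220000 kN·m

M(1) = -11/50 kN·m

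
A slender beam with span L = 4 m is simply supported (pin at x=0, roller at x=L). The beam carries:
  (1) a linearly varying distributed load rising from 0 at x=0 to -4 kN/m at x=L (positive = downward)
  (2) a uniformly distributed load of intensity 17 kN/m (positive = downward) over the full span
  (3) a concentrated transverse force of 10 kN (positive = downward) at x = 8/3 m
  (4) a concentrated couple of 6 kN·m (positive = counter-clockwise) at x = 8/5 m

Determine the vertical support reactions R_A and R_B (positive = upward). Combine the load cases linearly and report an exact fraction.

R_A = 217/6 kN, R_B = 203/6 kN

Load 1 — triangular load w₀=-4 kN/m (0→w₀ over full span):
  R_A = w₀L/6 = (-4)·4/6 = -8/3 kN
  R_B = w₀L/3 = (-4)·4/3 = -16/3 kN
Load 2 — uniform load w=17 kN/m over full span:
  R_A = wL/2 = 17·4/2 = 34 kN
  R_B = wL/2 = 17·4/2 = 34 kN
Load 3 — point force P=10 kN at a=8/3 m (b=L-a=4/3):
  R_A = Pb/L = 10·(4/3)/4 = 10/3 kN
  R_B = Pa/L = 10·(8/3)/4 = 20/3 kN
Load 4 — applied couple M₀=6 kN·m at a=8/5 m (b=L-a=12/5):
  R_A = M₀/L = 6/4 = 3/2 kN
  R_B = -M₀/L = -6/4 = -3/2 kN
Superposition: R_A = 217/6 kN, R_B = 203/6 kN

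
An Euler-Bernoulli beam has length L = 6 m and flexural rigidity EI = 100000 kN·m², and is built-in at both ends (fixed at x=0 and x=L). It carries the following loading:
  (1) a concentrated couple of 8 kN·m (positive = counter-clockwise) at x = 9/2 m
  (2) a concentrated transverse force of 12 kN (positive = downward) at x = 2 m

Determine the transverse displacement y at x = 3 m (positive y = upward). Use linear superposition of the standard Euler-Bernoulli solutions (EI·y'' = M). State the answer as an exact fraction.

y(3) = -29/200000 m

Load 1 — applied couple M₀=8 kN·m at a=9/2 m (b=L-a=3/2):
  y_1 = (R_Ax³/6 - M_Ax²/2)/EI  [x≤a] with R_A=3/2, M_A=5/2 = ((3/2)·3³/6 - (5/2)·3²/2)/100000 = -9/200000 m
Load 2 — point force P=12 kN at a=2 m (b=L-a=4):
  y_2 = -Pa²(L-x)²(3bL-(3b+a)(L-x))/(6L³EI)  [x>a] = -12·2²·(6-3)²·(3·4·6-(3·4+2)·(6-3))/(6·6³·100000) = -1/10000 m
Superposition: y = Σ y_i = -29/200000 m ≈ -0.000145 m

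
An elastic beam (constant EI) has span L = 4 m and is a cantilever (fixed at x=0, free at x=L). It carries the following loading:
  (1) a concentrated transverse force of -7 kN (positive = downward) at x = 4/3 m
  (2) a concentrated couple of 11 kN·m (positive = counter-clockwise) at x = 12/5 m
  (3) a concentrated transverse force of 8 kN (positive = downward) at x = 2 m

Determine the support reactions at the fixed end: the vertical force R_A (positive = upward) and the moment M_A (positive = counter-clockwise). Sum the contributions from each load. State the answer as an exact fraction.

R_A = 1 kN, M_A = -13/3 kN·m

Load 1 — point force P=-7 kN at a=4/3 m (b=L-a=8/3):
  R_A = P = (-7) = -7 kN
  M_A = Pa = (-7)·(4/3) = -28/3 kN·m
Load 2 — applied couple M₀=11 kN·m at a=12/5 m (b=L-a=8/5):
  R_A = 0 kN
  M_A = -M₀ = -11 kN·m
Load 3 — point force P=8 kN at a=2 m (b=L-a=2):
  R_A = P = 8 kN
  M_A = Pa = 8·2 = 16 kN·m
Superposition: R_A = 1 kN, M_A = -13/3 kN·m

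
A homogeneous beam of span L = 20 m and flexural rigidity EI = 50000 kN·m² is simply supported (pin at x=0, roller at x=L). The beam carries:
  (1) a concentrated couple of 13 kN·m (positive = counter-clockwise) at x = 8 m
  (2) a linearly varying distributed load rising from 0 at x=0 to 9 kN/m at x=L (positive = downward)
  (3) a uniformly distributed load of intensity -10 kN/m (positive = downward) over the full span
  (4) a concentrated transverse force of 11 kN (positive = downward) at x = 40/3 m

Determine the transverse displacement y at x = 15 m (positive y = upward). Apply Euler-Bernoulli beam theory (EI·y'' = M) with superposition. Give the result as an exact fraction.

Load 1 — applied couple M₀=13 kN·m at a=8 m (b=L-a=12):
  y_1 = (M₀x³/(6L)-M₀(x-a)²/2+C₁x)/EI  [x>a] with C₁=M₀(3b²-L²)/(6L)=52/15 = (13·15³/(6·20)-13·(15-8)²/2+(52/15)·15)/50000 = 793/400000 m
Load 2 — triangular load w₀=9 kN/m (0→w₀ over full span):
  y_2 = -w₀x(7L⁴-10L²x²+3x⁴)/(360LEI) = -9·15·(7·20⁴-10·20²·15²+3·15⁴)/(360·20·50000) = -357/2560 m
Load 3 — uniform load w=-10 kN/m over full span:
  y_3 = -wx(L³-2Lx²+x³)/(24EI) = -(-10)·15·(20³-2·20·15²+15³)/(24·50000) = 19/64 m
Load 4 — point force P=11 kN at a=40/3 m (b=L-a=20/3):
  y_4 = -Pa(L-x)(2Lx-a²-x²)/(6LEI)  [x>a] = -11·(40/3)·(20-15)·(2·20·15-(40/3)²-15²)/(6·20·50000) = -781/32400 m
Superposition: y = Σ y_i = 17534807/129600000 m ≈ 0.135299 m

y(15) = 17534807/129600000 m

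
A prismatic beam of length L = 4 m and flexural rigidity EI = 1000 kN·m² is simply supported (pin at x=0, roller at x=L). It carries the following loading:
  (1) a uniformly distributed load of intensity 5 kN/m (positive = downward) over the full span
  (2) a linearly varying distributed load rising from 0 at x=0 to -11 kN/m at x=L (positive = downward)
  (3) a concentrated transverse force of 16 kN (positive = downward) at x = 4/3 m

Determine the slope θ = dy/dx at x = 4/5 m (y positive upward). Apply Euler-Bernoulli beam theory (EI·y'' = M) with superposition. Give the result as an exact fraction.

θ(4/5) = -73153/6328125 rad

Load 1 — uniform load w=5 kN/m over full span:
  θ_1 = -w(L³-6Lx²+4x³)/(24EI) = -5·(4³-6·4·(4/5)²+4·(4/5)³)/(24·1000) = -33/3125 rad
Load 2 — triangular load w₀=-11 kN/m (0→w₀ over full span):
  θ_2 = -w₀(7L⁴-30L²x²+15x⁴)/(360LEI) = -(-11)·(7·4⁴-30·4²·(4/5)²+15·(4/5)⁴)/(360·4·1000) = 8008/703125 rad
Load 3 — point force P=16 kN at a=4/3 m (b=L-a=8/3):
  θ_3 = -Pb(L²-b²-3x²)/(6LEI)  [x≤a] = -16·(8/3)·(4²-(8/3)²-3·(4/5)²)/(6·4·1000) = -3136/253125 rad
Superposition: θ = Σ θ_i = -73153/6328125 rad ≈ -0.011560 rad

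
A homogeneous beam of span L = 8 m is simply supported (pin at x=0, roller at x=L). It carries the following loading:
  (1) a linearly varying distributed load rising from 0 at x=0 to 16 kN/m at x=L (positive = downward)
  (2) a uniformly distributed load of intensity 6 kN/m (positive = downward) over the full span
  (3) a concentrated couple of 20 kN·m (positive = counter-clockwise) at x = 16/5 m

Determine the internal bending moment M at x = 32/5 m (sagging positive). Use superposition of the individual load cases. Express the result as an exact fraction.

Load 1 — triangular load w₀=16 kN/m (0→w₀ over full span):
  M_1 = w₀Lx/6 - w₀x³/(6L) = 16·8·(32/5)/6 - 16·(32/5)³/(6·8) = 6144/125 kN·m
Load 2 — uniform load w=6 kN/m over full span:
  M_2 = wx(L-x)/2 = 6·(32/5)·(8-(32/5))/2 = 768/25 kN·m
Load 3 — applied couple M₀=20 kN·m at a=16/5 m (b=L-a=24/5):
  M_3 = M₀x/L - M₀  [x>a] = 20·(32/5)/8 - 20 = -4 kN·m
Superposition: M = Σ M_i = 9484/125 kN·m ≈ 75.872000 kN·m

M(32/5) = 9484/125 kN·m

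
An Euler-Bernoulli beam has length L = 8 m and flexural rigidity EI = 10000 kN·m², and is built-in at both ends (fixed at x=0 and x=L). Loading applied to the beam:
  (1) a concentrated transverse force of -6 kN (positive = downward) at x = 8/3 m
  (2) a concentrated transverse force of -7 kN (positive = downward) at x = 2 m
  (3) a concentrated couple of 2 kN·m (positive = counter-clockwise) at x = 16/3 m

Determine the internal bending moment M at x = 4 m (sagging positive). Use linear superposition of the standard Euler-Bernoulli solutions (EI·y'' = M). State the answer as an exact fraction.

M(4) = -15/4 kN·m

Load 1 — point force P=-6 kN at a=8/3 m (b=L-a=16/3):
  M_1 = Pa²(a+3b)(L-x)/L³ - Pa²b/L²  [x>a] = (-6)·(8/3)²·((8/3)+3·(16/3))·(8-4)/8³ - (-6)·(8/3)²·(16/3)/8² = -8/3 kN·m
Load 2 — point force P=-7 kN at a=2 m (b=L-a=6):
  M_2 = Pa²(a+3b)(L-x)/L³ - Pa²b/L²  [x>a] = (-7)·2²·(2+3·6)·(8-4)/8³ - (-7)·2²·6/8² = -7/4 kN·m
Load 3 — applied couple M₀=2 kN·m at a=16/3 m (b=L-a=8/3):
  M_3 = R_Ax - M_A  [x≤a] with R_A=1/3, M_A=2/3 = (1/3)·4 - (2/3) = 2/3 kN·m
Superposition: M = Σ M_i = -15/4 kN·m ≈ -3.750000 kN·m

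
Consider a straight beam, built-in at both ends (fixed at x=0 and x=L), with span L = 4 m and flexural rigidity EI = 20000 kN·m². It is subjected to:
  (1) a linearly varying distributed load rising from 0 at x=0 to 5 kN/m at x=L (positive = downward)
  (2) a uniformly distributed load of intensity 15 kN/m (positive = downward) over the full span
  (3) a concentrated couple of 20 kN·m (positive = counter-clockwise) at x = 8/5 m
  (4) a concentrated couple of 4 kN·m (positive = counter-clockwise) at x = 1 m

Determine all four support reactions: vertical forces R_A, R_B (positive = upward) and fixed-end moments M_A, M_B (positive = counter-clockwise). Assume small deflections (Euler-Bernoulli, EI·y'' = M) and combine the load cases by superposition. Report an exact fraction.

R_A = 1653/40 kN, M_A = 1459/60 kN·m, R_B = 1147/40 kN, M_B = -327/20 kN·m

Load 1 — triangular load w₀=5 kN/m (0→w₀ over full span):
  R_A = 3w₀L/20 = 3·5·4/20 = 3 kN
  M_A = w₀L²/30 = 5·4²/30 = 8/3 kN·m
  R_B = 7w₀L/20 = 7·5·4/20 = 7 kN
  M_B = -w₀L²/20 = -5·4²/20 = -4 kN·m
Load 2 — uniform load w=15 kN/m over full span:
  R_A = wL/2 = 15·4/2 = 30 kN
  M_A = wL²/12 = 15·4²/12 = 20 kN·m
  R_B = wL/2 = 15·4/2 = 30 kN
  M_B = -wL²/12 = -15·4²/12 = -20 kN·m
Load 3 — applied couple M₀=20 kN·m at a=8/5 m (b=L-a=12/5):
  R_A = 6M₀ab/L³ = 6·20·(8/5)·(12/5)/4³ = 36/5 kN
  M_A = M₀b(2a-b)/L² = 20·(12/5)·(2·(8/5)-(12/5))/4² = 12/5 kN·m
  R_B = -6M₀ab/L³ = -6·20·(8/5)·(12/5)/4³ = -36/5 kN
  M_B = M₀a(2b-a)/L² = 20·(8/5)·(2·(12/5)-(8/5))/4² = 32/5 kN·m
Load 4 — applied couple M₀=4 kN·m at a=1 m (b=L-a=3):
  R_A = 6M₀ab/L³ = 6·4·1·3/4³ = 9/8 kN
  M_A = M₀b(2a-b)/L² = 4·3·(2·1-3)/4² = -3/4 kN·m
  R_B = -6M₀ab/L³ = -6·4·1·3/4³ = -9/8 kN
  M_B = M₀a(2b-a)/L² = 4·1·(2·3-1)/4² = 5/4 kN·m
Superposition: R_A = 1653/40 kN, M_A = 1459/60 kN·m, R_B = 1147/40 kN, M_B = -327/20 kN·m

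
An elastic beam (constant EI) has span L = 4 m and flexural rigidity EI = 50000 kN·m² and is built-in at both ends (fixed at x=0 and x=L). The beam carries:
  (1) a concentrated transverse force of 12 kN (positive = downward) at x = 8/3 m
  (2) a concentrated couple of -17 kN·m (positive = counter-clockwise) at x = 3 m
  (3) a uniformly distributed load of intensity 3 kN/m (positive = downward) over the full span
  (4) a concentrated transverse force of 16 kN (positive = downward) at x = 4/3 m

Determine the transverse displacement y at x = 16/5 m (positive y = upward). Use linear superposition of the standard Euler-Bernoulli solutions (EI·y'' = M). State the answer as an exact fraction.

y(16/5) = -209719/5062500000 m

Load 1 — point force P=12 kN at a=8/3 m (b=L-a=4/3):
  y_1 = -Pa²(L-x)²(3bL-(3b+a)(L-x))/(6L³EI)  [x>a] = -12·(8/3)²·(4-(16/5))²·(3·(4/3)·4-(3·(4/3)+(8/3))·(4-(16/5)))/(6·4³·50000) = -64/2109375 m
Load 2 — applied couple M₀=-17 kN·m at a=3 m (b=L-a=1):
  y_2 = (R_Ax³/6 - M_Ax²/2 - M₀(x-a)²/2)/EI  [x>a] with R_A=-153/32, M_A=-85/16 = ((-153/32)·(16/5)³/6 - (-85/16)·(16/5)²/2 - (-17)·((16/5)-3)²/2)/50000 = 357/12500000 m
Load 3 — uniform load w=3 kN/m over full span:
  y_3 = -wx²(L-x)²/(24EI) = -3·(16/5)²·(4-(16/5))²/(24·50000) = -32/1953125 m
Load 4 — point force P=16 kN at a=4/3 m (b=L-a=8/3):
  y_4 = -Pa²(L-x)²(3bL-(3b+a)(L-x))/(6L³EI)  [x>a] = -16·(4/3)²·(4-(16/5))²·(3·(8/3)·4-(3·(8/3)+(4/3))·(4-(16/5)))/(6·4³·50000) = -736/31640625 m
Superposition: y = Σ y_i = -209719/5062500000 m ≈ -0.000041 m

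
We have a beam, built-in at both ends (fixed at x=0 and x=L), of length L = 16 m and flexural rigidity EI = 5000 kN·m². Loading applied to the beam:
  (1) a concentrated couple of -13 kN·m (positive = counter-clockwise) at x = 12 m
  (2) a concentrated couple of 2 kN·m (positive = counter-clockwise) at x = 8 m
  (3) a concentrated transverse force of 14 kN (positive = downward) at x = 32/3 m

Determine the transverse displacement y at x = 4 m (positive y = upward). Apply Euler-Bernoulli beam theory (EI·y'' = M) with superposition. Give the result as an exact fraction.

Load 1 — applied couple M₀=-13 kN·m at a=12 m (b=L-a=4):
  y_1 = (R_Ax³/6 - M_Ax²/2)/EI  [x≤a] with R_A=-117/128, M_A=-65/16 = ((-117/128)·4³/6 - (-65/16)·4²/2)/5000 = 91/20000 m
Load 2 — applied couple M₀=2 kN·m at a=8 m (b=L-a=8):
  y_2 = (R_Ax³/6 - M_Ax²/2)/EI  [x≤a] with R_A=3/16, M_A=1/2 = ((3/16)·4³/6 - (1/2)·4²/2)/5000 = -1/2500 m
Load 3 — point force P=14 kN at a=32/3 m (b=L-a=16/3):
  y_3 = -Pb²x²(3aL-(3a+b)x)/(6L³EI)  [x≤a] = -14·(16/3)²·4²·(3·(32/3)·16-(3·(32/3)+(16/3))·4)/(6·16³·5000) = -952/50625 m
Superposition: y = Σ y_i = -23741/1620000 m ≈ -0.014655 m

y(4) = -23741/1620000 m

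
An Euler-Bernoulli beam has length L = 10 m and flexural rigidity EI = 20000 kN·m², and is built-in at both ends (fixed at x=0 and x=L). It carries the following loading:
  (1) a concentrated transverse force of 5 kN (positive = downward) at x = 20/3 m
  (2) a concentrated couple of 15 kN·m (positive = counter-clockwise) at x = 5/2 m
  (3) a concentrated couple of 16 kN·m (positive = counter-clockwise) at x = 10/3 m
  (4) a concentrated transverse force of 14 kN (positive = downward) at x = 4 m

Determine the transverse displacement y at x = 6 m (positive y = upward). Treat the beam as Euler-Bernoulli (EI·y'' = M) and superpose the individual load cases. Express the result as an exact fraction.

Load 1 — point force P=5 kN at a=20/3 m (b=L-a=10/3):
  y_1 = -Pb²x²(3aL-(3a+b)x)/(6L³EI)  [x≤a] = -5·(10/3)²·6²·(3·(20/3)·10-(3·(20/3)+(10/3))·6)/(6·10³·20000) = -1/1000 m
Load 2 — applied couple M₀=15 kN·m at a=5/2 m (b=L-a=15/2):
  y_2 = (R_Ax³/6 - M_Ax²/2 - M₀(x-a)²/2)/EI  [x>a] with R_A=27/16, M_A=-45/16 = ((27/16)·6³/6 - (-45/16)·6²/2 - 15·(6-(5/2))²/2)/20000 = 39/40000 m
Load 3 — applied couple M₀=16 kN·m at a=10/3 m (b=L-a=20/3):
  y_3 = (R_Ax³/6 - M_Ax²/2 - M₀(x-a)²/2)/EI  [x>a] with R_A=32/15, M_A=0 = ((32/15)·6³/6 - 0·6²/2 - 16·(6-(10/3))²/2)/20000 = 28/28125 m
Load 4 — point force P=14 kN at a=4 m (b=L-a=6):
  y_4 = -Pa²(L-x)²(3bL-(3b+a)(L-x))/(6L³EI)  [x>a] = -14·4²·(10-6)²·(3·6·10-(3·6+4)·(10-6))/(6·10³·20000) = -644/234375 m
Superposition: y = Σ y_i = -79973/45000000 m ≈ -0.001777 m

y(6) = -79973/45000000 m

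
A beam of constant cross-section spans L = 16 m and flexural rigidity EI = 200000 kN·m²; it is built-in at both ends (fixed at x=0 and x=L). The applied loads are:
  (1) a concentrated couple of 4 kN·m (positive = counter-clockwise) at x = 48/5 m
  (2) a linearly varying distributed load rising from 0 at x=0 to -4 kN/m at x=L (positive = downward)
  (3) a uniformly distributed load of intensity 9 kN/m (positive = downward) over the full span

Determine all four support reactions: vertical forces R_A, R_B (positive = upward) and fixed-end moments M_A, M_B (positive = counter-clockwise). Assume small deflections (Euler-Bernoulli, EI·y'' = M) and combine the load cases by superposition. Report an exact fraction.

R_A = 1569/25 kN, M_A = 11936/75 kN·m, R_B = 1231/25 kN, M_B = -3508/25 kN·m

Load 1 — applied couple M₀=4 kN·m at a=48/5 m (b=L-a=32/5):
  R_A = 6M₀ab/L³ = 6·4·(48/5)·(32/5)/16³ = 9/25 kN
  M_A = M₀b(2a-b)/L² = 4·(32/5)·(2·(48/5)-(32/5))/16² = 32/25 kN·m
  R_B = -6M₀ab/L³ = -6·4·(48/5)·(32/5)/16³ = -9/25 kN
  M_B = M₀a(2b-a)/L² = 4·(48/5)·(2·(32/5)-(48/5))/16² = 12/25 kN·m
Load 2 — triangular load w₀=-4 kN/m (0→w₀ over full span):
  R_A = 3w₀L/20 = 3·(-4)·16/20 = -48/5 kN
  M_A = w₀L²/30 = (-4)·16²/30 = -512/15 kN·m
  R_B = 7w₀L/20 = 7·(-4)·16/20 = -112/5 kN
  M_B = -w₀L²/20 = -(-4)·16²/20 = 256/5 kN·m
Load 3 — uniform load w=9 kN/m over full span:
  R_A = wL/2 = 9·16/2 = 72 kN
  M_A = wL²/12 = 9·16²/12 = 192 kN·m
  R_B = wL/2 = 9·16/2 = 72 kN
  M_B = -wL²/12 = -9·16²/12 = -192 kN·m
Superposition: R_A = 1569/25 kN, M_A = 11936/75 kN·m, R_B = 1231/25 kN, M_B = -3508/25 kN·m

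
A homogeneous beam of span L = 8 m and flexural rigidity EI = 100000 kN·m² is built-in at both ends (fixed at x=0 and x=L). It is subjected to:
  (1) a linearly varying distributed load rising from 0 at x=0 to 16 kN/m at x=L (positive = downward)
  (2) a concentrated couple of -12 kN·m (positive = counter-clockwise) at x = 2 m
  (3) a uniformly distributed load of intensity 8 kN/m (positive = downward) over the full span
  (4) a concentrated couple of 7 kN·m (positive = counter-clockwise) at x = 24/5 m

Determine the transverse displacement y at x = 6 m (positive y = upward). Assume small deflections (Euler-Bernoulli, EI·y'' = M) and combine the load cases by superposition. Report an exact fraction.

y(6) = -2121/2000000 m

Load 1 — triangular load w₀=16 kN/m (0→w₀ over full span):
  y_1 = -w₀x²(L-x)²(x+2L)/(120LEI) = -16·6²·(8-6)²·(6+2·8)/(120·8·100000) = -33/62500 m
Load 2 — applied couple M₀=-12 kN·m at a=2 m (b=L-a=6):
  y_2 = (R_Ax³/6 - M_Ax²/2 - M₀(x-a)²/2)/EI  [x>a] with R_A=-27/16, M_A=9/4 = ((-27/16)·6³/6 - (9/4)·6²/2 - (-12)·(6-2)²/2)/100000 = -21/400000 m
Load 3 — uniform load w=8 kN/m over full span:
  y_3 = -wx²(L-x)²/(24EI) = -8·6²·(8-6)²/(24·100000) = -3/6250 m
Load 4 — applied couple M₀=7 kN·m at a=24/5 m (b=L-a=16/5):
  y_4 = (R_Ax³/6 - M_Ax²/2 - M₀(x-a)²/2)/EI  [x>a] with R_A=63/50, M_A=56/25 = ((63/50)·6³/6 - (56/25)·6²/2 - 7·(6-(24/5))²/2)/100000 = 0 m
Superposition: y = Σ y_i = -2121/2000000 m ≈ -0.001061 m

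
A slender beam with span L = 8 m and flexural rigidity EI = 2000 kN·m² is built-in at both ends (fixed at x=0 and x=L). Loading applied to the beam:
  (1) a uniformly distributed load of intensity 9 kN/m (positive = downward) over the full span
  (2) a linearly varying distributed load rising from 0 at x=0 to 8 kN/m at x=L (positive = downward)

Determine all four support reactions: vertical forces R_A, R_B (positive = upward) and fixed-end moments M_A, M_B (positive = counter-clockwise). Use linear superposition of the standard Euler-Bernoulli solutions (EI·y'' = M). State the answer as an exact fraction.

R_A = 228/5 kN, M_A = 976/15 kN·m, R_B = 292/5 kN, M_B = -368/5 kN·m

Load 1 — uniform load w=9 kN/m over full span:
  R_A = wL/2 = 9·8/2 = 36 kN
  M_A = wL²/12 = 9·8²/12 = 48 kN·m
  R_B = wL/2 = 9·8/2 = 36 kN
  M_B = -wL²/12 = -9·8²/12 = -48 kN·m
Load 2 — triangular load w₀=8 kN/m (0→w₀ over full span):
  R_A = 3w₀L/20 = 3·8·8/20 = 48/5 kN
  M_A = w₀L²/30 = 8·8²/30 = 256/15 kN·m
  R_B = 7w₀L/20 = 7·8·8/20 = 112/5 kN
  M_B = -w₀L²/20 = -8·8²/20 = -128/5 kN·m
Superposition: R_A = 228/5 kN, M_A = 976/15 kN·m, R_B = 292/5 kN, M_B = -368/5 kN·m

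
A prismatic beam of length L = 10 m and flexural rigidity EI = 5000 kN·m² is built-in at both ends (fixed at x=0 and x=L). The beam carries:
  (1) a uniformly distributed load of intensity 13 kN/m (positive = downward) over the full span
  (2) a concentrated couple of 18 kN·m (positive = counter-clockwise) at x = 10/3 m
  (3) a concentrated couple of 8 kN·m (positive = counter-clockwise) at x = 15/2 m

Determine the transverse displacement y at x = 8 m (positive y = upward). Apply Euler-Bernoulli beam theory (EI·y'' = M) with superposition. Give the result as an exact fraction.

Load 1 — uniform load w=13 kN/m over full span:
  y_1 = -wx²(L-x)²/(24EI) = -13·8²·(10-8)²/(24·5000) = -52/1875 m
Load 2 — applied couple M₀=18 kN·m at a=10/3 m (b=L-a=20/3):
  y_2 = (R_Ax³/6 - M_Ax²/2 - M₀(x-a)²/2)/EI  [x>a] with R_A=12/5, M_A=0 = ((12/5)·8³/6 - 0·8²/2 - 18·(8-(10/3))²/2)/5000 = 11/6250 m
Load 3 — applied couple M₀=8 kN·m at a=15/2 m (b=L-a=5/2):
  y_3 = (R_Ax³/6 - M_Ax²/2 - M₀(x-a)²/2)/EI  [x>a] with R_A=9/10, M_A=5/2 = ((9/10)·8³/6 - (5/2)·8²/2 - 8·(8-(15/2))²/2)/5000 = -21/25000 m
Superposition: y = Σ y_i = -2011/75000 m ≈ -0.026813 m

y(8) = -2011/75000 m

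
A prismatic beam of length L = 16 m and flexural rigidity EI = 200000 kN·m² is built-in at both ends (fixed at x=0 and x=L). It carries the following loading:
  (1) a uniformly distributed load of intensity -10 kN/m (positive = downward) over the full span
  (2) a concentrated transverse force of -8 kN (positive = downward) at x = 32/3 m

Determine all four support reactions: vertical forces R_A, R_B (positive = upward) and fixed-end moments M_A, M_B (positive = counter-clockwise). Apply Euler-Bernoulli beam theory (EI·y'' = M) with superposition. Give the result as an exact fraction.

R_A = -2216/27 kN, M_A = -6016/27 kN·m, R_B = -2320/27 kN, M_B = 6272/27 kN·m

Load 1 — uniform load w=-10 kN/m over full span:
  R_A = wL/2 = (-10)·16/2 = -80 kN
  M_A = wL²/12 = (-10)·16²/12 = -640/3 kN·m
  R_B = wL/2 = (-10)·16/2 = -80 kN
  M_B = -wL²/12 = -(-10)·16²/12 = 640/3 kN·m
Load 2 — point force P=-8 kN at a=32/3 m (b=L-a=16/3):
  R_A = Pb²(3a+b)/L³ = (-8)·(16/3)²·(3·(32/3)+(16/3))/16³ = -56/27 kN
  M_A = Pab²/L² = (-8)·(32/3)·(16/3)²/16² = -256/27 kN·m
  R_B = Pa²(a+3b)/L³ = (-8)·(32/3)²·((32/3)+3·(16/3))/16³ = -160/27 kN
  M_B = -Pa²b/L² = -(-8)·(32/3)²·(16/3)/16² = 512/27 kN·m
Superposition: R_A = -2216/27 kN, M_A = -6016/27 kN·m, R_B = -2320/27 kN, M_B = 6272/27 kN·m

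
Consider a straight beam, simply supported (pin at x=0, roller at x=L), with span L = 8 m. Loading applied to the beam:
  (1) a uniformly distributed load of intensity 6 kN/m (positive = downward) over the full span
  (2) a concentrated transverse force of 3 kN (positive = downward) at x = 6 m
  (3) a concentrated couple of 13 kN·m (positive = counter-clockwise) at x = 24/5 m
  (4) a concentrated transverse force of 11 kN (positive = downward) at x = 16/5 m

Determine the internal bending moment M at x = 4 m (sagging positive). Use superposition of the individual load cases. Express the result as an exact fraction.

M(4) = 751/10 kN·m

Load 1 — uniform load w=6 kN/m over full span:
  M_1 = wx(L-x)/2 = 6·4·(8-4)/2 = 48 kN·m
Load 2 — point force P=3 kN at a=6 m (b=L-a=2):
  M_2 = Pbx/L  [x≤a] = 3·2·4/8 = 3 kN·m
Load 3 — applied couple M₀=13 kN·m at a=24/5 m (b=L-a=16/5):
  M_3 = M₀x/L  [x≤a] = 13·4/8 = 13/2 kN·m
Load 4 — point force P=11 kN at a=16/5 m (b=L-a=24/5):
  M_4 = Pa(L-x)/L  [x>a] = 11·(16/5)·(8-4)/8 = 88/5 kN·m
Superposition: M = Σ M_i = 751/10 kN·m ≈ 75.100000 kN·m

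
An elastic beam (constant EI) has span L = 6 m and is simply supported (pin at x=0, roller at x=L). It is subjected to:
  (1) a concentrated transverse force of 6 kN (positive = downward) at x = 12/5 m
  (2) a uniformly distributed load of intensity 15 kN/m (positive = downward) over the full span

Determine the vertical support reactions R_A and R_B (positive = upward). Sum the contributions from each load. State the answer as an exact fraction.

Load 1 — point force P=6 kN at a=12/5 m (b=L-a=18/5):
  R_A = Pb/L = 6·(18/5)/6 = 18/5 kN
  R_B = Pa/L = 6·(12/5)/6 = 12/5 kN
Load 2 — uniform load w=15 kN/m over full span:
  R_A = wL/2 = 15·6/2 = 45 kN
  R_B = wL/2 = 15·6/2 = 45 kN
Superposition: R_A = 243/5 kN, R_B = 237/5 kN

R_A = 243/5 kN, R_B = 237/5 kN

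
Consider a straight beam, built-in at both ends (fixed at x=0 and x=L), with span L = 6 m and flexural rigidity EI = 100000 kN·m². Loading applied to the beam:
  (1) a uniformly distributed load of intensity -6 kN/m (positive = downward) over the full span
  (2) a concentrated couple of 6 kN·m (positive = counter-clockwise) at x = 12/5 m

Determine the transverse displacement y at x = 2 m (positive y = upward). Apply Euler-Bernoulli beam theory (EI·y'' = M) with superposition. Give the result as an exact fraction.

Load 1 — uniform load w=-6 kN/m over full span:
  y_1 = -wx²(L-x)²/(24EI) = -(-6)·2²·(6-2)²/(24·100000) = 1/6250 m
Load 2 — applied couple M₀=6 kN·m at a=12/5 m (b=L-a=18/5):
  y_2 = (R_Ax³/6 - M_Ax²/2)/EI  [x≤a] with R_A=36/25, M_A=18/25 = ((36/25)·2³/6 - (18/25)·2²/2)/100000 = 3/625000 m
Superposition: y = Σ y_i = 103/625000 m ≈ 0.000165 m

y(2) = 103/625000 m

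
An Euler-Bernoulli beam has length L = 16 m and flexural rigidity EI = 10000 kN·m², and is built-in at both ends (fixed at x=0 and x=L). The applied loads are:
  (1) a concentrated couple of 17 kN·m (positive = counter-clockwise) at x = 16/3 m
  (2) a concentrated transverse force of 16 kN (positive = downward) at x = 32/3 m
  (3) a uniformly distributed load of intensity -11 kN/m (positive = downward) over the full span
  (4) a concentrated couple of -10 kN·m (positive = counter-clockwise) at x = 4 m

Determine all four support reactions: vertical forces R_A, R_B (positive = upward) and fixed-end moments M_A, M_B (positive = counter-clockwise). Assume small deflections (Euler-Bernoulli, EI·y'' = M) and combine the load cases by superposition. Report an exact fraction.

R_A = -143663/1728 kN, M_A = -46187/216 kN·m, R_B = -132817/1728 kN, M_B = 43045/216 kN·m

Load 1 — applied couple M₀=17 kN·m at a=16/3 m (b=L-a=32/3):
  R_A = 6M₀ab/L³ = 6·17·(16/3)·(32/3)/16³ = 17/12 kN
  M_A = M₀b(2a-b)/L² = 17·(32/3)·(2·(16/3)-(32/3))/16² = 0 kN·m
  R_B = -6M₀ab/L³ = -6·17·(16/3)·(32/3)/16³ = -17/12 kN
  M_B = M₀a(2b-a)/L² = 17·(16/3)·(2·(32/3)-(16/3))/16² = 17/3 kN·m
Load 2 — point force P=16 kN at a=32/3 m (b=L-a=16/3):
  R_A = Pb²(3a+b)/L³ = 16·(16/3)²·(3·(32/3)+(16/3))/16³ = 112/27 kN
  M_A = Pab²/L² = 16·(32/3)·(16/3)²/16² = 512/27 kN·m
  R_B = Pa²(a+3b)/L³ = 16·(32/3)²·((32/3)+3·(16/3))/16³ = 320/27 kN
  M_B = -Pa²b/L² = -16·(32/3)²·(16/3)/16² = -1024/27 kN·m
Load 3 — uniform load w=-11 kN/m over full span:
  R_A = wL/2 = (-11)·16/2 = -88 kN
  M_A = wL²/12 = (-11)·16²/12 = -704/3 kN·m
  R_B = wL/2 = (-11)·16/2 = -88 kN
  M_B = -wL²/12 = -(-11)·16²/12 = 704/3 kN·m
Load 4 — applied couple M₀=-10 kN·m at a=4 m (b=L-a=12):
  R_A = 6M₀ab/L³ = 6·(-10)·4·12/16³ = -45/64 kN
  M_A = M₀b(2a-b)/L² = (-10)·12·(2·4-12)/16² = 15/8 kN·m
  R_B = -6M₀ab/L³ = -6·(-10)·4·12/16³ = 45/64 kN
  M_B = M₀a(2b-a)/L² = (-10)·4·(2·12-4)/16² = -25/8 kN·m
Superposition: R_A = -143663/1728 kN, M_A = -46187/216 kN·m, R_B = -132817/1728 kN, M_B = 43045/216 kN·m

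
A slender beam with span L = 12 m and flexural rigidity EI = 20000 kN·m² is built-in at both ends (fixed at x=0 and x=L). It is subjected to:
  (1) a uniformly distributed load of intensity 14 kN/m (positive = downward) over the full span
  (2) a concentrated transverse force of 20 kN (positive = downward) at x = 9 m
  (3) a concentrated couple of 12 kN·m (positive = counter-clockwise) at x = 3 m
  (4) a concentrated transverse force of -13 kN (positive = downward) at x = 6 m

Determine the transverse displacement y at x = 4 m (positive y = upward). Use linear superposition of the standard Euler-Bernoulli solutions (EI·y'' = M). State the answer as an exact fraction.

y(4) = -163/6000 m

Load 1 — uniform load w=14 kN/m over full span:
  y_1 = -wx²(L-x)²/(24EI) = -14·4²·(12-4)²/(24·20000) = -56/1875 m
Load 2 — point force P=20 kN at a=9 m (b=L-a=3):
  y_2 = -Pb²x²(3aL-(3a+b)x)/(6L³EI)  [x≤a] = -20·3²·4²·(3·9·12-(3·9+3)·4)/(6·12³·20000) = -17/6000 m
Load 3 — applied couple M₀=12 kN·m at a=3 m (b=L-a=9):
  y_3 = (R_Ax³/6 - M_Ax²/2 - M₀(x-a)²/2)/EI  [x>a] with R_A=9/8, M_A=-9/4 = ((9/8)·4³/6 - (-9/4)·4²/2 - 12·(4-3)²/2)/20000 = 3/2500 m
Load 4 — point force P=-13 kN at a=6 m (b=L-a=6):
  y_4 = -Pb²x²(3aL-(3a+b)x)/(6L³EI)  [x≤a] = -(-13)·6²·4²·(3·6·12-(3·6+6)·4)/(6·12³·20000) = 13/3000 m
Superposition: y = Σ y_i = -163/6000 m ≈ -0.027167 m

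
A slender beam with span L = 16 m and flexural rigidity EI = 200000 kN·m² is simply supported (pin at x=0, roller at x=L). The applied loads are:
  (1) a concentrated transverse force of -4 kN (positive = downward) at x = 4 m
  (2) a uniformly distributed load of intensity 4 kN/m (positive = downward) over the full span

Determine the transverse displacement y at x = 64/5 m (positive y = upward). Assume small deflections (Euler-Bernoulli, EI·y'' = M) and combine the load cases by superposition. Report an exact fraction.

Load 1 — point force P=-4 kN at a=4 m (b=L-a=12):
  y_1 = -Pa(L-x)(2Lx-a²-x²)/(6LEI)  [x>a] = -(-4)·4·(16-(64/5))·(2·16·(64/5)-4²-(64/5)²)/(6·16·200000) = 718/1171875 m
Load 2 — uniform load w=4 kN/m over full span:
  y_2 = -wx(L³-2Lx²+x³)/(24EI) = -4·(64/5)·(16³-2·16·(64/5)²+(64/5)³)/(24·200000) = -59392/5859375 m
Superposition: y = Σ y_i = -55802/5859375 m ≈ -0.009524 m

y(64/5) = -55802/5859375 m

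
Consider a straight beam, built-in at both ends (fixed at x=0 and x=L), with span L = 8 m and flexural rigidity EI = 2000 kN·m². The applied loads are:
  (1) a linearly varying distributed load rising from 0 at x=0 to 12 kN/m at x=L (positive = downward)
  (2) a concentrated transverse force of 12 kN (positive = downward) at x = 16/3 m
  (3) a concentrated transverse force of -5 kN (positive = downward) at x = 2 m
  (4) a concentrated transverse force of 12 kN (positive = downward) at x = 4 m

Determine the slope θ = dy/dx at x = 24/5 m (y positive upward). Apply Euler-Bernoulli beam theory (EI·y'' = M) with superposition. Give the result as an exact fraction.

Load 1 — triangular load w₀=12 kN/m (0→w₀ over full span):
  θ_1 = -w₀(2x(L-x)(L-2x)(x+2L)+x²(L-x)²)/(120LEI) = -12·(2·(24/5)·(8-(24/5))·(8-2·(24/5))·((24/5)+2·8)+(24/5)²·(8-(24/5))²)/(120·8·2000) = 384/78125 rad
Load 2 — point force P=12 kN at a=16/3 m (b=L-a=8/3):
  θ_2 = -Pb²x(2aL-(3a+b)x)/(2L³EI)  [x≤a] = -12·(8/3)²·(24/5)·(2·(16/3)·8-(3·(16/3)+(8/3))·(24/5))/(2·8³·2000) = 8/9375 rad
Load 3 — point force P=-5 kN at a=2 m (b=L-a=6):
  θ_3 = Pa²(L-x)(2bL-(3b+a)(L-x))/(2L³EI)  [x>a] = (-5)·2²·(8-(24/5))·(2·6·8-(3·6+2)·(8-(24/5)))/(2·8³·2000) = -1/1000 rad
Load 4 — point force P=12 kN at a=4 m (b=L-a=4):
  θ_4 = Pa²(L-x)(2bL-(3b+a)(L-x))/(2L³EI)  [x>a] = 12·4²·(8-(24/5))·(2·4·8-(3·4+4)·(8-(24/5)))/(2·8³·2000) = 12/3125 rad
Superposition: θ = Σ θ_i = 16141/1875000 rad ≈ 0.008609 rad

θ(24/5) = 16141/1875000 rad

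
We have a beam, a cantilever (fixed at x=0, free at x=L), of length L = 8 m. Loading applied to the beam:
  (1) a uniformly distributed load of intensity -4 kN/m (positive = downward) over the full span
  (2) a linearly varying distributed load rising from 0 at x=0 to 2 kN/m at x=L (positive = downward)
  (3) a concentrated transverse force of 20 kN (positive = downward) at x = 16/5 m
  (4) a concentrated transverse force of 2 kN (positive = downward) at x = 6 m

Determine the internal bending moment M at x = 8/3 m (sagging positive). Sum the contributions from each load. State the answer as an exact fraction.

M(8/3) = 1412/81 kN·m

Load 1 — uniform load w=-4 kN/m over full span:
  M_1 = -w(L-x)²/2 = -(-4)·(8-(8/3))²/2 = 512/9 kN·m
Load 2 — triangular load w₀=2 kN/m (0→w₀ over full span):
  M_2 = w₀Lx/2 - w₀L²/3 - w₀x³/(6L) = 2·8·(8/3)/2 - 2·8²/3 - 2·(8/3)³/(6·8) = -1792/81 kN·m
Load 3 — point force P=20 kN at a=16/5 m (b=L-a=24/5):
  M_3 = -P(a-x)  [x≤a] = -20·((16/5)-(8/3)) = -32/3 kN·m
Load 4 — point force P=2 kN at a=6 m (b=L-a=2):
  M_4 = -P(a-x)  [x≤a] = -2·(6-(8/3)) = -20/3 kN·m
Superposition: M = Σ M_i = 1412/81 kN·m ≈ 17.432099 kN·m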